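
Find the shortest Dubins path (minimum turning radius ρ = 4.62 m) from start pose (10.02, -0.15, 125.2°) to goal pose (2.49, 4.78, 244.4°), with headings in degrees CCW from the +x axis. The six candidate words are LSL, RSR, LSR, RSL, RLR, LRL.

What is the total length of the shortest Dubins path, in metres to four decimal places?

Let ψ = atan2(Δy, Δx) = atan2(4.93, -7.53) = 146.7867° be the start→goal bearing.
Normalize: d = |goal − start| / ρ = 9.000322/4.62 = 1.948122, α = (θ_start − ψ) mod 360° = 338.4133° = 5.906427 rad, β = (θ_goal − ψ) mod 360° = 97.6133° = 1.703674 rad.
Common terms: sin α = -0.367908, cos α = 0.929862, sin β = 0.991185, cos β = -0.132487, cos(α−β) = -0.487860, d² = 3.795178. Work in radians in the unit-radius frame; every candidate has L = ρ·(t + p + q).
LSL: p² = 2 + d² − 2cos(α−β) + 2d(sin α − sin β) = 1.475542; p = √p² = 1.214719; φ = atan2(cos β − cos α, d + sin α − sin β) = -1.064536 rad; t = (φ − α) mod 2π = 5.595407 rad, q = (β − φ) mod 2π = 2.768211 rad → L = 4.62·(5.595407 + 1.214719 + 2.768211) = 4.62·9.578337 = 44.251915 m
RSR: p² = 2 + d² − 2cos(α−β) + 2d(sin β − sin α) = 12.066253; p = √p² = 3.473651; φ = atan2(cos α − cos β, d − sin α + sin β) = 0.310811 rad; t = (α − φ) mod 2π = 5.595616 rad, q = (φ − β) mod 2π = 4.890322 rad → L = 4.62·(5.595616 + 3.473651 + 4.890322) = 4.62·13.959589 = 64.493303 m
LSR: p² = d² − 2 + 2cos(α−β) + 2d(sin α + sin β) = 3.247897; p = √p² = 1.802192; φ = atan2(−cos α − cos β, d + sin α + sin β) − atan2(−2, p) = 0.536685 rad; t = (φ − α) mod 2π = 0.913443 rad, q = (φ − β) mod 2π = 5.116196 rad → L = 4.62·(0.913443 + 1.802192 + 5.116196) = 4.62·7.831831 = 36.183058 m
RSL: p² = d² − 2 + 2cos(α−β) − 2d(sin α + sin β) = -1.608979 < 0 → infeasible
RLR: c = (6 − d² + 2cos(α−β) + 2d(sin α − sin β))/8 = -0.508282; p = 2π − arccos c = 4.179201 rad; φ = atan2(cos α − cos β, d − sin α + sin β) = 0.310811 rad; t = (α − φ + p/2) mod 2π = 1.402031 rad, q = (α − β − t + p) mod 2π = 0.696737 rad → L = 4.62·(1.402031 + 4.179201 + 0.696737) = 4.62·6.277969 = 29.004217 m
LRL: c = (6 − d² + 2cos(α−β) − 2d(sin α − sin β))/8 = 0.815557; p = 2π − arccos c = 5.666081 rad; φ = atan2(cos β − cos α, d + sin α − sin β) = -1.064536 rad; t = (φ − α + p/2) mod 2π = 2.145262 rad, q = (β − α − t + p) mod 2π = 5.601251 rad → L = 4.62·(2.145262 + 5.666081 + 5.601251) = 4.62·13.412594 = 61.966182 m
Shortest: RLR with L = 29.004217 m ≈ 29.0042 m

29.0042 m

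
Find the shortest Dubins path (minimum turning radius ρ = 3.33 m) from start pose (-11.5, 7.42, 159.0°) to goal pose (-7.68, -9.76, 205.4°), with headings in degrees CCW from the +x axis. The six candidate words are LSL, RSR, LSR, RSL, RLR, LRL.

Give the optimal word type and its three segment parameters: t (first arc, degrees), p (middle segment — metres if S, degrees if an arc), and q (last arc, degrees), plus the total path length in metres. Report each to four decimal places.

LSR: t = 163.8927°, p = 9.5335 m, q = 117.4927°, L = 25.8875 m

Let ψ = atan2(Δy, Δx) = atan2(-17.18, 3.82) = -77.4641° be the start→goal bearing.
Normalize: d = |goal − start| / ρ = 17.599568/3.33 = 5.285156, α = (θ_start − ψ) mod 360° = 236.4641° = 4.127078 rad, β = (θ_goal − ψ) mod 360° = 282.8641° = 4.936910 rad.
Common terms: sin α = -0.833540, cos α = -0.552459, sin β = -0.974901, cos β = 0.222640, cos(α−β) = 0.689620, d² = 27.932870. Work in radians in the unit-radius frame; every candidate has L = ρ·(t + p + q).
LSL: p² = 2 + d² − 2cos(α−β) + 2d(sin α − sin β) = 30.047857; p = √p² = 5.481593; φ = atan2(cos β − cos α, d + sin α − sin β) = 0.141876 rad; t = (φ − α) mod 2π = 2.297983 rad, q = (β − φ) mod 2π = 4.795035 rad → L = 3.33·(2.297983 + 5.481593 + 4.795035) = 3.33·12.574611 = 41.873453 m
RSR: p² = 2 + d² − 2cos(α−β) + 2d(sin β − sin α) = 27.059405; p = √p² = 5.201865; φ = atan2(cos α − cos β, d − sin α + sin β) = -0.149561 rad; t = (α − φ) mod 2π = 4.276639 rad, q = (φ − β) mod 2π = 1.196714 rad → L = 3.33·(4.276639 + 5.201865 + 1.196714) = 3.33·10.675218 = 35.548476 m
LSR: p² = d² − 2 + 2cos(α−β) + 2d(sin α + sin β) = 8.196326; p = √p² = 2.862923; φ = atan2(−cos α − cos β, d + sin α + sin β) − atan2(−2, p) = 0.704359 rad; t = (φ − α) mod 2π = 2.860467 rad, q = (φ − β) mod 2π = 2.050634 rad → L = 3.33·(2.860467 + 2.862923 + 2.050634) = 3.33·7.774023 = 25.887497 m
RSL: p² = d² − 2 + 2cos(α−β) − 2d(sin α + sin β) = 46.427892; p = √p² = 6.813802; φ = atan2(cos α + cos β, d − sin α − sin β) − atan2(2, p) = -0.331965 rad; t = (α − φ) mod 2π = 4.459043 rad, q = (β − φ) mod 2π = 5.268875 rad → L = 3.33·(4.459043 + 6.813802 + 5.268875) = 3.33·16.541719 = 55.083926 m
RLR: c = (6 − d² + 2cos(α−β) + 2d(sin α − sin β))/8 = -2.382426, |c| > 1 → infeasible
LRL: c = (6 − d² + 2cos(α−β) − 2d(sin α − sin β))/8 = -2.755982, |c| > 1 → infeasible
Shortest: LSR with L = 25.887497 m ≈ 25.8875 m
Convert LSR to answer units (arcs ×180/π): t = 2.860467·180/π = 163.8927°, p = ρ·p = 3.33·2.862923 = 9.5335 m, q = 2.050634·180/π = 117.4927°, L = 25.8875 m.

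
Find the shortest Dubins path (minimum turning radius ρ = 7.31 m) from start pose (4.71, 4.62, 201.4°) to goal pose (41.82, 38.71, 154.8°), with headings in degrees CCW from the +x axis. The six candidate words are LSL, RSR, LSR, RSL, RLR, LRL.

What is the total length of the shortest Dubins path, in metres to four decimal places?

82.5957 m

Let ψ = atan2(Δy, Δx) = atan2(34.09, 37.11) = 42.5712° be the start→goal bearing.
Normalize: d = |goal − start| / ρ = 50.391271/7.31 = 6.893471, α = (θ_start − ψ) mod 360° = 158.8288° = 2.772085 rad, β = (θ_goal − ψ) mod 360° = 112.2288° = 1.958762 rad.
Common terms: sin α = 0.361156, cos α = -0.932505, sin β = 0.925681, cos β = -0.378306, cos(α−β) = 0.687088, d² = 47.519939. Work in radians in the unit-radius frame; every candidate has L = ρ·(t + p + q).
LSL: p² = 2 + d² − 2cos(α−β) + 2d(sin α − sin β) = 40.362697; p = √p² = 6.353164; φ = atan2(cos β − cos α, d + sin α − sin β) = 0.087343 rad; t = (φ − α) mod 2π = 3.598443 rad, q = (β − φ) mod 2π = 1.871419 rad → L = 7.31·(3.598443 + 6.353164 + 1.871419) = 7.31·11.823026 = 86.426322 m
RSR: p² = 2 + d² − 2cos(α−β) + 2d(sin β − sin α) = 55.928830; p = √p² = 7.478558; φ = atan2(cos α − cos β, d − sin α + sin β) = -0.074173 rad; t = (α − φ) mod 2π = 2.846258 rad, q = (φ − β) mod 2π = 4.250250 rad → L = 7.31·(2.846258 + 7.478558 + 4.250250) = 7.31·14.575067 = 106.543738 m
LSR: p² = d² − 2 + 2cos(α−β) + 2d(sin α + sin β) = 64.635657; p = √p² = 8.039630; φ = atan2(−cos α − cos β, d + sin α + sin β) − atan2(−2, p) = 0.402708 rad; t = (φ − α) mod 2π = 3.913808 rad, q = (φ − β) mod 2π = 4.727131 rad → L = 7.31·(3.913808 + 8.039630 + 4.727131) = 7.31·16.680569 = 121.934960 m
RSL: p² = d² − 2 + 2cos(α−β) − 2d(sin α + sin β) = 29.152571; p = √p² = 5.399312; φ = atan2(cos α + cos β, d − sin α − sin β) − atan2(2, p) = -0.584418 rad; t = (α − φ) mod 2π = 3.356504 rad, q = (β − φ) mod 2π = 2.543180 rad → L = 7.31·(3.356504 + 5.399312 + 2.543180) = 7.31·11.298996 = 82.595659 m
RLR: c = (6 − d² + 2cos(α−β) + 2d(sin α − sin β))/8 = -5.991104, |c| > 1 → infeasible
LRL: c = (6 − d² + 2cos(α−β) − 2d(sin α − sin β))/8 = -4.045337, |c| > 1 → infeasible
Shortest: RSL with L = 82.595659 m ≈ 82.5957 m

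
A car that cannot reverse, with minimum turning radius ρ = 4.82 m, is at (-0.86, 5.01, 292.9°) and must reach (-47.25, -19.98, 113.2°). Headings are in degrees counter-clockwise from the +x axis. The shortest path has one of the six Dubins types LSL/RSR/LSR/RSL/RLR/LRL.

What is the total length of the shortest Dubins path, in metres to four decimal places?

58.2198 m

Let ψ = atan2(Δy, Δx) = atan2(-24.99, -46.39) = -151.6889° be the start→goal bearing.
Normalize: d = |goal − start| / ρ = 52.692810/4.82 = 10.932118, α = (θ_start − ψ) mod 360° = 84.5889° = 1.476355 rad, β = (θ_goal − ψ) mod 360° = 264.8889° = 4.623184 rad.
Common terms: sin α = 0.995544, cos α = 0.094301, sin β = -0.996024, cos β = -0.089087, cos(α−β) = -0.999986, d² = 119.511208. Work in radians in the unit-radius frame; every candidate has L = ρ·(t + p + q).
LSL: p² = 2 + d² − 2cos(α−β) + 2d(sin α − sin β) = 167.055287; p = √p² = 12.924987; φ = atan2(cos β − cos α, d + sin α − sin β) = -0.014189 rad; t = (φ − α) mod 2π = 4.792641 rad, q = (β − φ) mod 2π = 4.637373 rad → L = 4.82·(4.792641 + 12.924987 + 4.637373) = 4.82·22.355001 = 107.751104 m
RSR: p² = 2 + d² − 2cos(α−β) + 2d(sin β − sin α) = 79.967075; p = √p² = 8.942431; φ = atan2(cos α − cos β, d − sin α + sin β) = 0.020509 rad; t = (α − φ) mod 2π = 1.455846 rad, q = (φ − β) mod 2π = 1.680510 rad → L = 4.82·(1.455846 + 8.942431 + 1.680510) = 4.82·12.078788 = 58.219757 m
LSR: p² = d² − 2 + 2cos(α−β) + 2d(sin α + sin β) = 115.500739; p = √p² = 10.747127; φ = atan2(−cos α − cos β, d + sin α + sin β) − atan2(−2, p) = 0.183515 rad; t = (φ − α) mod 2π = 4.990344 rad, q = (φ − β) mod 2π = 1.843516 rad → L = 4.82·(4.990344 + 10.747127 + 1.843516) = 4.82·17.580987 = 84.740359 m
RSL: p² = d² − 2 + 2cos(α−β) − 2d(sin α + sin β) = 115.521733; p = √p² = 10.748104; φ = atan2(cos α + cos β, d − sin α − sin β) − atan2(2, p) = -0.183498 rad; t = (α − φ) mod 2π = 1.659854 rad, q = (β − φ) mod 2π = 4.806682 rad → L = 4.82·(1.659854 + 10.748104 + 4.806682) = 4.82·17.214640 = 82.974563 m
RLR: c = (6 − d² + 2cos(α−β) + 2d(sin α − sin β))/8 = -8.995884, |c| > 1 → infeasible
LRL: c = (6 − d² + 2cos(α−β) − 2d(sin α − sin β))/8 = -19.881911, |c| > 1 → infeasible
Shortest: RSR with L = 58.219757 m ≈ 58.2198 m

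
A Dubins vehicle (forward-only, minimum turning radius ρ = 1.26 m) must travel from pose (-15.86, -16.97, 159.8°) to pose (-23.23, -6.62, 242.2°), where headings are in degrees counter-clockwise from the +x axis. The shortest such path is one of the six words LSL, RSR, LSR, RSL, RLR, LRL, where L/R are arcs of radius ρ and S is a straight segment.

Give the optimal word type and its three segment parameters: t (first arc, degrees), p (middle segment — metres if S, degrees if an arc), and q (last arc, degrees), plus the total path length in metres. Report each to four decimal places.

RSL: t = 45.2454°, p = 10.5842 m, q = 127.6454°, L = 14.3863 m

Let ψ = atan2(Δy, Δx) = atan2(10.35, -7.37) = 125.4538° be the start→goal bearing.
Normalize: d = |goal − start| / ρ = 12.705881/1.26 = 10.084032, α = (θ_start − ψ) mod 360° = 34.3462° = 0.599454 rad, β = (θ_goal − ψ) mod 360° = 116.7462° = 2.037605 rad.
Common terms: sin α = 0.564192, cos α = 0.825644, sin β = 0.893009, cos β = -0.450039, cos(α−β) = 0.132256, d² = 101.687705. Work in radians in the unit-radius frame; every candidate has L = ρ·(t + p + q).
LSL: p² = 2 + d² − 2cos(α−β) + 2d(sin α − sin β) = 96.791591; p = √p² = 9.838272; φ = atan2(cos β − cos α, d + sin α − sin β) = -0.130031 rad; t = (φ − α) mod 2π = 5.553700 rad, q = (β − φ) mod 2π = 2.167637 rad → L = 1.26·(5.553700 + 9.838272 + 2.167637) = 1.26·17.559608 = 22.125107 m
RSR: p² = 2 + d² − 2cos(α−β) + 2d(sin β − sin α) = 110.054793; p = √p² = 10.490700; φ = atan2(cos α − cos β, d − sin α + sin β) = 0.121903 rad; t = (α − φ) mod 2π = 0.477551 rad, q = (φ − β) mod 2π = 4.367483 rad → L = 1.26·(0.477551 + 10.490700 + 4.367483) = 1.26·15.335734 = 19.323025 m
LSR: p² = d² − 2 + 2cos(α−β) + 2d(sin α + sin β) = 129.341136; p = √p² = 11.372824; φ = atan2(−cos α − cos β, d + sin α + sin β) − atan2(−2, p) = 0.141545 rad; t = (φ − α) mod 2π = 5.825276 rad, q = (φ − β) mod 2π = 4.387125 rad → L = 1.26·(5.825276 + 11.372824 + 4.387125) = 1.26·21.585225 = 27.197383 m
RSL: p² = d² − 2 + 2cos(α−β) − 2d(sin α + sin β) = 70.563299; p = √p² = 8.400196; φ = atan2(cos α + cos β, d − sin α − sin β) − atan2(2, p) = -0.190226 rad; t = (α − φ) mod 2π = 0.789680 rad, q = (β − φ) mod 2π = 2.227832 rad → L = 1.26·(0.789680 + 8.400196 + 2.227832) = 1.26·11.417709 = 14.386313 m
RLR: c = (6 − d² + 2cos(α−β) + 2d(sin α − sin β))/8 = -12.756849, |c| > 1 → infeasible
LRL: c = (6 − d² + 2cos(α−β) − 2d(sin α − sin β))/8 = -11.098949, |c| > 1 → infeasible
Shortest: RSL with L = 14.386313 m ≈ 14.3863 m
Convert RSL to answer units (arcs ×180/π): t = 0.789680·180/π = 45.2454°, p = ρ·p = 1.26·8.400196 = 10.5842 m, q = 2.227832·180/π = 127.6454°, L = 14.3863 m.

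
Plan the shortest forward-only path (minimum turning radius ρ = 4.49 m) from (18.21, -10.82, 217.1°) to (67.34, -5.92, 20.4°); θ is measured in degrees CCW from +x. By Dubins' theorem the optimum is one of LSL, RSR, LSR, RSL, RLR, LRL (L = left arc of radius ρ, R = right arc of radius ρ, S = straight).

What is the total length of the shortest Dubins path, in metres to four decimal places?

59.4139 m

Let ψ = atan2(Δy, Δx) = atan2(4.90, 49.13) = 5.6956° be the start→goal bearing.
Normalize: d = |goal − start| / ρ = 49.373747/4.49 = 10.996380, α = (θ_start − ψ) mod 360° = 211.4044° = 3.689703 rad, β = (θ_goal − ψ) mod 360° = 14.7044° = 0.256641 rad.
Common terms: sin α = -0.521075, cos α = -0.853511, sin β = 0.253833, cos β = 0.967248, cos(α−β) = -0.957822, d² = 120.920377. Work in radians in the unit-radius frame; every candidate has L = ρ·(t + p + q).
LSL: p² = 2 + d² − 2cos(α−β) + 2d(sin α − sin β) = 107.793657; p = √p² = 10.382372; φ = atan2(cos β − cos α, d + sin α − sin β) = 0.176282 rad; t = (φ − α) mod 2π = 2.769764 rad, q = (β − φ) mod 2π = 0.080359 rad → L = 4.49·(2.769764 + 10.382372 + 0.080359) = 4.49·13.232495 = 59.413903 m
RSR: p² = 2 + d² − 2cos(α−β) + 2d(sin β − sin α) = 141.878388; p = √p² = 11.911271; φ = atan2(cos α − cos β, d − sin α + sin β) = -0.153462 rad; t = (α − φ) mod 2π = 3.843165 rad, q = (φ − β) mod 2π = 5.873083 rad → L = 4.49·(3.843165 + 11.911271 + 5.873083) = 4.49·21.627519 = 97.107562 m
LSR: p² = d² − 2 + 2cos(α−β) + 2d(sin α + sin β) = 111.127323; p = √p² = 10.541694; φ = atan2(−cos α − cos β, d + sin α + sin β) − atan2(−2, p) = 0.176894 rad; t = (φ − α) mod 2π = 2.770376 rad, q = (φ − β) mod 2π = 6.203439 rad → L = 4.49·(2.770376 + 10.541694 + 6.203439) = 4.49·19.515509 = 87.624637 m
RSL: p² = d² − 2 + 2cos(α−β) − 2d(sin α + sin β) = 122.882142; p = √p² = 11.085222; φ = atan2(cos α + cos β, d − sin α − sin β) − atan2(2, p) = -0.168403 rad; t = (α − φ) mod 2π = 3.858106 rad, q = (β − φ) mod 2π = 0.425043 rad → L = 4.49·(3.858106 + 11.085222 + 0.425043) = 4.49·15.368371 = 69.003985 m
RLR: c = (6 − d² + 2cos(α−β) + 2d(sin α − sin β))/8 = -16.734798, |c| > 1 → infeasible
LRL: c = (6 − d² + 2cos(α−β) − 2d(sin α − sin β))/8 = -12.474207, |c| > 1 → infeasible
Shortest: LSL with L = 59.413903 m ≈ 59.4139 m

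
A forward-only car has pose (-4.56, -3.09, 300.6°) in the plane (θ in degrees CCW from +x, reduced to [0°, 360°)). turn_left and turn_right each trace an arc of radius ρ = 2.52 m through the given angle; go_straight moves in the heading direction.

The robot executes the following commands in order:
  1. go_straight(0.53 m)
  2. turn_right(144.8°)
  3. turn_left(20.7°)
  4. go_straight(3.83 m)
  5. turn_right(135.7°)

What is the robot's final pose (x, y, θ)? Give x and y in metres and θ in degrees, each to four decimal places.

set_pose: (x, y, θ) = (-4.5600, -3.0900, 300.6000°), ρ = 2.52
go_straight(0.53): x += 0.53·cos θ, y += 0.53·sin θ → (-4.2902, -3.5462, 300.6000°)
turn_right(144.8°): centre at ρ to the right, rotate −144.8° → (-7.4923, -7.1275, 155.8000°)
turn_left(20.7°): centre at ρ to the left, rotate +20.7° → (-8.3714, -6.9108, 176.5000°)
go_straight(3.83): x += 3.83·cos θ, y += 3.83·sin θ → (-12.1943, -6.6769, 176.5000°)
turn_right(135.7°): centre at ρ to the right, rotate −135.7° → (-13.6871, -2.2540, 40.8000°)

(-13.6871, -2.2540, 40.8000°)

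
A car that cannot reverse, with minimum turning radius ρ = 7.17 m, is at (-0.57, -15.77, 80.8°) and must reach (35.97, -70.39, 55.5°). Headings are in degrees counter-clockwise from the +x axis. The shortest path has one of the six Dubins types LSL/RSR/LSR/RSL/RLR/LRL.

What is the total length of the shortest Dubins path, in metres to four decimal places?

Let ψ = atan2(Δy, Δx) = atan2(-54.62, 36.54) = -56.2180° be the start→goal bearing.
Normalize: d = |goal − start| / ρ = 65.715417/7.17 = 9.165330, α = (θ_start − ψ) mod 360° = 137.0180° = 2.391416 rad, β = (θ_goal − ψ) mod 360° = 111.7180° = 1.949848 rad.
Common terms: sin α = 0.681768, cos α = -0.731568, sin β = 0.929016, cos β = -0.370039, cos(α−β) = 0.904083, d² = 84.003276. Work in radians in the unit-radius frame; every candidate has L = ρ·(t + p + q).
LSL: p² = 2 + d² − 2cos(α−β) + 2d(sin α − sin β) = 79.662890; p = √p² = 8.925407; φ = atan2(cos β − cos α, d + sin α − sin β) = 0.040517 rad; t = (φ − α) mod 2π = 3.932286 rad, q = (β − φ) mod 2π = 1.909331 rad → L = 7.17·(3.932286 + 8.925407 + 1.909331) = 7.17·14.767024 = 105.879562 m
RSR: p² = 2 + d² − 2cos(α−β) + 2d(sin β − sin α) = 88.727331; p = √p² = 9.419519; φ = atan2(cos α − cos β, d − sin α + sin β) = -0.038390 rad; t = (α − φ) mod 2π = 2.429806 rad, q = (φ − β) mod 2π = 4.294947 rad → L = 7.17·(2.429806 + 9.419519 + 4.294947) = 7.17·16.144272 = 115.754432 m
LSR: p² = d² − 2 + 2cos(α−β) + 2d(sin α + sin β) = 113.338177; p = √p² = 10.646040; φ = atan2(−cos α − cos β, d + sin α + sin β) − atan2(−2, p) = 0.287572 rad; t = (φ − α) mod 2π = 4.179341 rad, q = (φ − β) mod 2π = 4.620909 rad → L = 7.17·(4.179341 + 10.646040 + 4.620909) = 7.17·19.446291 = 139.429906 m
RSL: p² = d² − 2 + 2cos(α−β) − 2d(sin α + sin β) = 54.284705; p = √p² = 7.367815; φ = atan2(cos α + cos β, d − sin α − sin β) − atan2(2, p) = -0.409864 rad; t = (α − φ) mod 2π = 2.801280 rad, q = (β − φ) mod 2π = 2.359711 rad → L = 7.17·(2.801280 + 7.367815 + 2.359711) = 7.17·12.528806 = 89.831541 m
RLR: c = (6 − d² + 2cos(α−β) + 2d(sin α − sin β))/8 = -10.090916, |c| > 1 → infeasible
LRL: c = (6 − d² + 2cos(α−β) − 2d(sin α − sin β))/8 = -8.957861, |c| > 1 → infeasible
Shortest: RSL with L = 89.831541 m ≈ 89.8315 m

89.8315 m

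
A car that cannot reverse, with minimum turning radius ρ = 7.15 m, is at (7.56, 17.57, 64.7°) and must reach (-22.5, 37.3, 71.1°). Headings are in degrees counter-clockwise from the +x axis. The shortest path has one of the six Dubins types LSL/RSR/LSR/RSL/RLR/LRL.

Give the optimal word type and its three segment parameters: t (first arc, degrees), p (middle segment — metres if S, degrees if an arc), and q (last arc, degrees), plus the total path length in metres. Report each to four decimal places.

Let ψ = atan2(Δy, Δx) = atan2(19.73, -30.06) = 146.7209° be the start→goal bearing.
Normalize: d = |goal − start| / ρ = 35.956592/7.15 = 5.028894, α = (θ_start − ψ) mod 360° = 277.9791° = 4.851650 rad, β = (θ_goal − ψ) mod 360° = 284.3791° = 4.963351 rad.
Common terms: sin α = -0.990319, cos α = 0.138811, sin β = -0.968674, cos β = 0.248336, cos(α−β) = 0.993768, d² = 25.289775. Work in radians in the unit-radius frame; every candidate has L = ρ·(t + p + q).
LSL: p² = 2 + d² − 2cos(α−β) + 2d(sin α − sin β) = 25.084539; p = √p² = 5.008447; φ = atan2(cos β − cos α, d + sin α − sin β) = 0.021870 rad; t = (φ − α) mod 2π = 1.453405 rad, q = (β − φ) mod 2π = 4.941481 rad → L = 7.15·(1.453405 + 5.008447 + 4.941481) = 7.15·11.403333 = 81.533832 m
RSR: p² = 2 + d² − 2cos(α−β) + 2d(sin β − sin α) = 25.519938; p = √p² = 5.051726; φ = atan2(cos α − cos β, d − sin α + sin β) = -0.021682 rad; t = (α − φ) mod 2π = 4.873332 rad, q = (φ − β) mod 2π = 1.298152 rad → L = 7.15·(4.873332 + 5.051726 + 1.298152) = 7.15·11.223210 = 80.245955 m
LSR: p² = d² − 2 + 2cos(α−β) + 2d(sin α + sin β) = 5.574175; p = √p² = 2.360969; φ = atan2(−cos α − cos β, d + sin α + sin β) − atan2(−2, p) = 0.577365 rad; t = (φ − α) mod 2π = 2.008901 rad, q = (φ − β) mod 2π = 1.897200 rad → L = 7.15·(2.008901 + 2.360969 + 1.897200) = 7.15·6.267070 = 44.809552 m
RSL: p² = d² − 2 + 2cos(α−β) − 2d(sin α + sin β) = 44.980446; p = √p² = 6.706746; φ = atan2(cos α + cos β, d − sin α − sin β) − atan2(2, p) = -0.234465 rad; t = (α − φ) mod 2π = 5.086115 rad, q = (β − φ) mod 2π = 5.197816 rad → L = 7.15·(5.086115 + 6.706746 + 5.197816) = 7.15·16.990677 = 121.483342 m
RLR: c = (6 − d² + 2cos(α−β) + 2d(sin α − sin β))/8 = -2.189992, |c| > 1 → infeasible
LRL: c = (6 − d² + 2cos(α−β) − 2d(sin α − sin β))/8 = -2.135567, |c| > 1 → infeasible
Shortest: LSR with L = 44.809552 m ≈ 44.8096 m
Convert LSR to answer units (arcs ×180/π): t = 2.008901·180/π = 115.1016°, p = ρ·p = 7.15·2.360969 = 16.8809 m, q = 1.897200·180/π = 108.7016°, L = 44.8096 m.

LSR: t = 115.1016°, p = 16.8809 m, q = 108.7016°, L = 44.8096 m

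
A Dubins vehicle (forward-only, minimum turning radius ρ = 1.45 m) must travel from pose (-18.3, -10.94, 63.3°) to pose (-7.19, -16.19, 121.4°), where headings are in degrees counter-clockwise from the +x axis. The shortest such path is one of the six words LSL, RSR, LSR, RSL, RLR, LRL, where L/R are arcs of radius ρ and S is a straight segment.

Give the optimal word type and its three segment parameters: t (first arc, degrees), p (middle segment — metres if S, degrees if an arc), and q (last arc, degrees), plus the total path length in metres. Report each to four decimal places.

RSL: t = 111.9411°, p = 9.6860 m, q = 170.0411°, L = 16.8222 m

Let ψ = atan2(Δy, Δx) = atan2(-5.25, 11.11) = -25.2929° be the start→goal bearing.
Normalize: d = |goal − start| / ρ = 12.287986/1.45 = 8.474473, α = (θ_start − ψ) mod 360° = 88.5929° = 1.546239 rad, β = (θ_goal − ψ) mod 360° = 146.6929° = 2.560275 rad.
Common terms: sin α = 0.999698, cos α = 0.024555, sin β = 0.549126, cos β = -0.835740, cos(α−β) = 0.528438, d² = 71.816694. Work in radians in the unit-radius frame; every candidate has L = ρ·(t + p + q).
LSL: p² = 2 + d² − 2cos(α−β) + 2d(sin α − sin β) = 80.396552; p = √p² = 8.966412; φ = atan2(cos β − cos α, d + sin α − sin β) = -0.096094 rad; t = (φ − α) mod 2π = 4.640852 rad, q = (β − φ) mod 2π = 2.656369 rad → L = 1.45·(4.640852 + 8.966412 + 2.656369) = 1.45·16.263634 = 23.582269 m
RSR: p² = 2 + d² − 2cos(α−β) + 2d(sin β − sin α) = 65.123084; p = √p² = 8.069887; φ = atan2(cos α − cos β, d − sin α + sin β) = 0.106809 rad; t = (α − φ) mod 2π = 1.439430 rad, q = (φ − β) mod 2π = 3.829719 rad → L = 1.45·(1.439430 + 8.069887 + 3.829719) = 1.45·13.339036 = 19.341603 m
LSR: p² = d² − 2 + 2cos(α−β) + 2d(sin α + sin β) = 97.124509; p = √p² = 9.855177; φ = atan2(−cos α − cos β, d + sin α + sin β) − atan2(−2, p) = 0.280974 rad; t = (φ − α) mod 2π = 5.017921 rad, q = (φ − β) mod 2π = 4.003884 rad → L = 1.45·(5.017921 + 9.855177 + 4.003884) = 1.45·18.876982 = 27.371623 m
RSL: p² = d² − 2 + 2cos(α−β) − 2d(sin α + sin β) = 44.622634; p = √p² = 6.680017; φ = atan2(cos α + cos β, d − sin α − sin β) − atan2(2, p) = -0.407503 rad; t = (α − φ) mod 2π = 1.953742 rad, q = (β − φ) mod 2π = 2.967778 rad → L = 1.45·(1.953742 + 6.680017 + 2.967778) = 1.45·11.601537 = 16.822229 m
RLR: c = (6 − d² + 2cos(α−β) + 2d(sin α − sin β))/8 = -7.140385, |c| > 1 → infeasible
LRL: c = (6 − d² + 2cos(α−β) − 2d(sin α − sin β))/8 = -9.049569, |c| > 1 → infeasible
Shortest: RSL with L = 16.822229 m ≈ 16.8222 m
Convert RSL to answer units (arcs ×180/π): t = 1.953742·180/π = 111.9411°, p = ρ·p = 1.45·6.680017 = 9.6860 m, q = 2.967778·180/π = 170.0411°, L = 16.8222 m.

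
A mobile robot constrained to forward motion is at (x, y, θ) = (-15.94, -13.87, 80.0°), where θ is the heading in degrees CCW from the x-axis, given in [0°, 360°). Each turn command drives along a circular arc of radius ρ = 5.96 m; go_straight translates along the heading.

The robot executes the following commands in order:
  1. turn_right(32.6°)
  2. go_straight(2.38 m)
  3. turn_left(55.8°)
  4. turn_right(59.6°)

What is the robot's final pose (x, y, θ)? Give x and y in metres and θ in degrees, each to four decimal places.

set_pose: (x, y, θ) = (-15.9400, -13.8700, 80.0000°), ρ = 5.96
turn_right(32.6°): centre at ρ to the right, rotate −32.6° → (-14.4577, -10.8708, 47.4000°)
go_straight(2.38): x += 2.38·cos θ, y += 2.38·sin θ → (-12.8467, -9.1189, 47.4000°)
turn_left(55.8°): centre at ρ to the left, rotate +55.8° → (-11.4313, -3.7237, 103.2000°)
turn_right(59.6°): centre at ρ to the right, rotate −59.6° → (-9.7389, 1.9533, 43.6000°)

(-9.7389, 1.9533, 43.6000°)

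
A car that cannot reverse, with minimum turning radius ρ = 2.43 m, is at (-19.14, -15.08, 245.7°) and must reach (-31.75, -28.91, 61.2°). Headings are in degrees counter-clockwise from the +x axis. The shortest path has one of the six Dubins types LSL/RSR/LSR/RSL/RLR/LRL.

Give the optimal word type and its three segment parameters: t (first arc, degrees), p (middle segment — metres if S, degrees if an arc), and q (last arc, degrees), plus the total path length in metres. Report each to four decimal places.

Let ψ = atan2(Δy, Δx) = atan2(-13.83, -12.61) = -132.3581° be the start→goal bearing.
Normalize: d = |goal − start| / ρ = 18.715795/2.43 = 7.701973, α = (θ_start − ψ) mod 360° = 18.0581° = 0.315174 rad, β = (θ_goal − ψ) mod 360° = 193.5581° = 3.378226 rad.
Common terms: sin α = 0.309982, cos α = 0.950743, sin β = -0.234432, cos β = -0.972133, cos(α−β) = -0.996917, d² = 59.320395. Work in radians in the unit-radius frame; every candidate has L = ρ·(t + p + q).
LSL: p² = 2 + d² − 2cos(α−β) + 2d(sin α − sin β) = 71.700341; p = √p² = 8.467605; φ = atan2(cos β − cos α, d + sin α − sin β) = -0.229085 rad; t = (φ − α) mod 2π = 5.738927 rad, q = (β − φ) mod 2π = 3.607311 rad → L = 2.43·(5.738927 + 8.467605 + 3.607311) = 2.43·17.813844 = 43.287640 m
RSR: p² = 2 + d² − 2cos(α−β) + 2d(sin β − sin α) = 54.928118; p = √p² = 7.411351; φ = atan2(cos α − cos β, d − sin α + sin β) = 0.262453 rad; t = (α − φ) mod 2π = 0.052721 rad, q = (φ − β) mod 2π = 3.167412 rad → L = 2.43·(0.052721 + 7.411351 + 3.167412) = 2.43·10.631483 = 25.834504 m
LSR: p² = d² − 2 + 2cos(α−β) + 2d(sin α + sin β) = 56.490328; p = √p² = 7.516005; φ = atan2(−cos α − cos β, d + sin α + sin β) − atan2(−2, p) = 0.262822 rad; t = (φ − α) mod 2π = 6.230834 rad, q = (φ − β) mod 2π = 3.167781 rad → L = 2.43·(6.230834 + 7.516005 + 3.167781) = 2.43·16.914620 = 41.102527 m
RSL: p² = d² − 2 + 2cos(α−β) − 2d(sin α + sin β) = 54.162793; p = √p² = 7.359538; φ = atan2(cos α + cos β, d − sin α − sin β) − atan2(2, p) = -0.268153 rad; t = (α − φ) mod 2π = 0.583326 rad, q = (β − φ) mod 2π = 3.646379 rad → L = 2.43·(0.583326 + 7.359538 + 3.646379) = 2.43·11.589243 = 28.161861 m
RLR: c = (6 − d² + 2cos(α−β) + 2d(sin α − sin β))/8 = -5.866015, |c| > 1 → infeasible
LRL: c = (6 − d² + 2cos(α−β) − 2d(sin α − sin β))/8 = -7.962543, |c| > 1 → infeasible
Shortest: RSR with L = 25.834504 m ≈ 25.8345 m
Convert RSR to answer units (arcs ×180/π): t = 0.052721·180/π = 3.0207°, p = ρ·p = 2.43·7.411351 = 18.0096 m, q = 3.167412·180/π = 181.4793°, L = 25.8345 m.

RSR: t = 3.0207°, p = 18.0096 m, q = 181.4793°, L = 25.8345 m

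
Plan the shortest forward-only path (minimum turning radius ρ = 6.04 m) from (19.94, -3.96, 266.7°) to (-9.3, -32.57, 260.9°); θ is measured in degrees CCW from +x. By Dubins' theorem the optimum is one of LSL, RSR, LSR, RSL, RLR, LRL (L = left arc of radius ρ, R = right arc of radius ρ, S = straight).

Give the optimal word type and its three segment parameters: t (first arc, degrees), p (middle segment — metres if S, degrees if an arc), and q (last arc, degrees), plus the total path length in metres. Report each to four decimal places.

RSL: t = 47.1438°, p = 32.3463 m, q = 41.3438°, L = 41.6745 m

Let ψ = atan2(Δy, Δx) = atan2(-28.61, -29.24) = -135.6239° be the start→goal bearing.
Normalize: d = |goal − start| / ρ = 40.908553/6.04 = 6.772939, α = (θ_start − ψ) mod 360° = 42.3239° = 0.738692 rad, β = (θ_goal − ψ) mod 360° = 36.5239° = 0.637463 rad.
Common terms: sin α = 0.673321, cos α = 0.739350, sin β = 0.595159, cos β = 0.803608, cos(α−β) = 0.994881, d² = 45.872706. Work in radians in the unit-radius frame; every candidate has L = ρ·(t + p + q).
LSL: p² = 2 + d² − 2cos(α−β) + 2d(sin α − sin β) = 46.941729; p = √p² = 6.851403; φ = atan2(cos β − cos α, d + sin α − sin β) = 0.009379 rad; t = (φ − α) mod 2π = 5.553872 rad, q = (β − φ) mod 2π = 0.628084 rad → L = 6.04·(5.553872 + 6.851403 + 0.628084) = 6.04·13.033360 = 78.721492 m
RSR: p² = 2 + d² − 2cos(α−β) + 2d(sin β − sin α) = 44.824159; p = √p² = 6.695085; φ = atan2(cos α − cos β, d − sin α + sin β) = -0.009598 rad; t = (α − φ) mod 2π = 0.748290 rad, q = (φ − β) mod 2π = 5.636124 rad → L = 6.04·(0.748290 + 6.695085 + 5.636124) = 6.04·13.079499 = 79.000175 m
LSR: p² = d² − 2 + 2cos(α−β) + 2d(sin α + sin β) = 63.045144; p = √p² = 7.940097; φ = atan2(−cos α − cos β, d + sin α + sin β) − atan2(−2, p) = 0.057181 rad; t = (φ − α) mod 2π = 5.601674 rad, q = (φ − β) mod 2π = 5.702903 rad → L = 6.04·(5.601674 + 7.940097 + 5.702903) = 6.04·19.244674 = 116.237832 m
RSL: p² = d² − 2 + 2cos(α−β) − 2d(sin α + sin β) = 28.679790; p = √p² = 5.355352; φ = atan2(cos α + cos β, d − sin α − sin β) − atan2(2, p) = -0.084122 rad; t = (α − φ) mod 2π = 0.822814 rad, q = (β − φ) mod 2π = 0.721585 rad → L = 6.04·(0.822814 + 5.355352 + 0.721585) = 6.04·6.899750 = 41.674489 m
RLR: c = (6 − d² + 2cos(α−β) + 2d(sin α − sin β))/8 = -4.603020, |c| > 1 → infeasible
LRL: c = (6 − d² + 2cos(α−β) − 2d(sin α − sin β))/8 = -4.867716, |c| > 1 → infeasible
Shortest: RSL with L = 41.674489 m ≈ 41.6745 m
Convert RSL to answer units (arcs ×180/π): t = 0.822814·180/π = 47.1438°, p = ρ·p = 6.04·5.355352 = 32.3463 m, q = 0.721585·180/π = 41.3438°, L = 41.6745 m.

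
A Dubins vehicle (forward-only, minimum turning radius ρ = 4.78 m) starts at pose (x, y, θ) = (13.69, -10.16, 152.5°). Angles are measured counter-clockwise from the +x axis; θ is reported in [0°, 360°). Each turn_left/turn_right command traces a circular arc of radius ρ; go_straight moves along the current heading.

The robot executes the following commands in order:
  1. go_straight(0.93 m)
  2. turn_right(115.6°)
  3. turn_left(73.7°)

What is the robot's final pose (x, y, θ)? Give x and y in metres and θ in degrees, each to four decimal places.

set_pose: (x, y, θ) = (13.6900, -10.1600, 152.5000°), ρ = 4.78
go_straight(0.93): x += 0.93·cos θ, y += 0.93·sin θ → (12.8651, -9.7306, 152.5000°)
turn_right(115.6°): centre at ρ to the right, rotate −115.6° → (12.2022, -1.6682, 36.9000°)
turn_left(73.7°): centre at ρ to the left, rotate +73.7° → (13.8066, 3.8361, 110.6000°)

(13.8066, 3.8361, 110.6000°)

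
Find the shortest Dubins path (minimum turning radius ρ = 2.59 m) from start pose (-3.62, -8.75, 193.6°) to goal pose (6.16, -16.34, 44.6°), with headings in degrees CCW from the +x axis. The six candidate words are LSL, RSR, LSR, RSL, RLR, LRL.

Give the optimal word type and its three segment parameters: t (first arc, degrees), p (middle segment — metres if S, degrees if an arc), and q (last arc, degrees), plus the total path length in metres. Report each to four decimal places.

Let ψ = atan2(Δy, Δx) = atan2(-7.59, 9.78) = -37.8141° be the start→goal bearing.
Normalize: d = |goal − start| / ρ = 12.379681/2.59 = 4.779800, α = (θ_start − ψ) mod 360° = 231.4141° = 4.038938 rad, β = (θ_goal − ψ) mod 360° = 82.4141° = 1.438397 rad.
Common terms: sin α = -0.781674, cos α = -0.623687, sin β = 0.991248, cos β = 0.132013, cos(α−β) = -0.857167, d² = 22.846484. Work in radians in the unit-radius frame; every candidate has L = ρ·(t + p + q).
LSL: p² = 2 + d² − 2cos(α−β) + 2d(sin α − sin β) = 9.612395; p = √p² = 3.100386; φ = atan2(cos β − cos α, d + sin α − sin β) = 0.246224 rad; t = (φ − α) mod 2π = 2.490472 rad, q = (β − φ) mod 2π = 1.192173 rad → L = 2.59·(2.490472 + 3.100386 + 1.192173) = 2.59·6.783031 = 17.568050 m
RSR: p² = 2 + d² − 2cos(α−β) + 2d(sin β − sin α) = 43.509242; p = √p² = 6.596154; φ = atan2(cos α − cos β, d − sin α + sin β) = -0.114819 rad; t = (α − φ) mod 2π = 4.153757 rad, q = (φ − β) mod 2π = 4.729969 rad → L = 2.59·(4.153757 + 6.596154 + 4.729969) = 2.59·15.479879 = 40.092888 m
LSR: p² = d² − 2 + 2cos(α−β) + 2d(sin α + sin β) = 21.135594; p = √p² = 4.597346; φ = atan2(−cos α − cos β, d + sin α + sin β) − atan2(−2, p) = 0.508566 rad; t = (φ − α) mod 2π = 2.752813 rad, q = (φ − β) mod 2π = 5.353354 rad → L = 2.59·(2.752813 + 4.597346 + 5.353354) = 2.59·12.703513 = 32.902099 m
RSL: p² = d² − 2 + 2cos(α−β) − 2d(sin α + sin β) = 17.128705; p = √p² = 4.138684; φ = atan2(cos α + cos β, d − sin α − sin β) − atan2(2, p) = -0.557324 rad; t = (α − φ) mod 2π = 4.596262 rad, q = (β − φ) mod 2π = 1.995722 rad → L = 2.59·(4.596262 + 4.138684 + 1.995722) = 2.59·10.730668 = 27.792430 m
RLR: c = (6 − d² + 2cos(α−β) + 2d(sin α − sin β))/8 = -4.438655, |c| > 1 → infeasible
LRL: c = (6 − d² + 2cos(α−β) − 2d(sin α − sin β))/8 = -0.201549; p = 2π − arccos c = 4.509449 rad; φ = atan2(cos β − cos α, d + sin α − sin β) = 0.246224 rad; t = (φ − α + p/2) mod 2π = 4.745196 rad, q = (β − α − t + p) mod 2π = 3.446898 rad → L = 2.59·(4.745196 + 4.509449 + 3.446898) = 2.59·12.701544 = 32.896998 m
Shortest: LSL with L = 17.568050 m ≈ 17.5681 m
Convert LSL to answer units (arcs ×180/π): t = 2.490472·180/π = 142.6935°, p = ρ·p = 2.59·3.100386 = 8.0300 m, q = 1.192173·180/π = 68.3065°, L = 17.5681 m.

LSL: t = 142.6935°, p = 8.0300 m, q = 68.3065°, L = 17.5681 m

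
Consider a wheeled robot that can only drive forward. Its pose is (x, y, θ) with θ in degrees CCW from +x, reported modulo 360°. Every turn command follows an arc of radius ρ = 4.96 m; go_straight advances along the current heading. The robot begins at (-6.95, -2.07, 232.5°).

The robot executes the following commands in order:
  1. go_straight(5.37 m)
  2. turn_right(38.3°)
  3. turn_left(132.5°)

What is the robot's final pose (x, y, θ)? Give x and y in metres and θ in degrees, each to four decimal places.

set_pose: (x, y, θ) = (-6.9500, -2.0700, 232.5000°), ρ = 4.96
go_straight(5.37): x += 5.37·cos θ, y += 5.37·sin θ → (-10.2190, -6.3303, 232.5000°)
turn_right(38.3°): centre at ρ to the right, rotate −38.3° → (-12.9374, -8.1193, 194.2000°)
turn_left(132.5°): centre at ρ to the left, rotate +132.5° → (-14.4438, -17.0734, 326.7000°)

(-14.4438, -17.0734, 326.7000°)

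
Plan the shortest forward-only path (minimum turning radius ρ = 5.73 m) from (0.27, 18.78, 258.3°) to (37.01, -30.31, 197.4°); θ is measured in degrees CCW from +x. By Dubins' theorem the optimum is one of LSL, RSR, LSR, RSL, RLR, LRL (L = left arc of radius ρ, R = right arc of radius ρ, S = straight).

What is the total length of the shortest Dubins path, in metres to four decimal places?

68.3045 m

Let ψ = atan2(Δy, Δx) = atan2(-49.09, 36.74) = -53.1880° be the start→goal bearing.
Normalize: d = |goal − start| / ρ = 61.316031/5.73 = 10.700878, α = (θ_start − ψ) mod 360° = 311.4880° = 5.436492 rad, β = (θ_goal − ψ) mod 360° = 250.5880° = 4.373586 rad.
Common terms: sin α = -0.749094, cos α = 0.662464, sin β = -0.943153, cos β = -0.332358, cos(α−β) = 0.486335, d² = 114.508791. Work in radians in the unit-radius frame; every candidate has L = ρ·(t + p + q).
LSL: p² = 2 + d² − 2cos(α−β) + 2d(sin α − sin β) = 119.689329; p = √p² = 10.940262; φ = atan2(cos β − cos α, d + sin α − sin β) = -0.091058 rad; t = (φ − α) mod 2π = 0.755636 rad, q = (β − φ) mod 2π = 4.464644 rad → L = 5.73·(0.755636 + 10.940262 + 4.464644) = 5.73·16.160542 = 92.599904 m
RSR: p² = 2 + d² − 2cos(α−β) + 2d(sin β − sin α) = 111.382912; p = √p² = 10.553810; φ = atan2(cos α − cos β, d − sin α + sin β) = 0.094402 rad; t = (α − φ) mod 2π = 5.342090 rad, q = (φ − β) mod 2π = 2.004001 rad → L = 5.73·(5.342090 + 10.553810 + 2.004001) = 5.73·17.899901 = 102.566434 m
LSR: p² = d² − 2 + 2cos(α−β) + 2d(sin α + sin β) = 77.264397; p = √p² = 8.790017; φ = atan2(−cos α − cos β, d + sin α + sin β) − atan2(−2, p) = 0.187095 rad; t = (φ − α) mod 2π = 1.033789 rad, q = (φ − β) mod 2π = 2.096694 rad → L = 5.73·(1.033789 + 8.790017 + 2.096694) = 5.73·11.920500 = 68.304463 m
RSL: p² = d² − 2 + 2cos(α−β) − 2d(sin α + sin β) = 149.698527; p = √p² = 12.235135; φ = atan2(cos α + cos β, d − sin α − sin β) − atan2(2, p) = -0.135401 rad; t = (α − φ) mod 2π = 5.571893 rad, q = (β − φ) mod 2π = 4.508987 rad → L = 5.73·(5.571893 + 12.235135 + 4.508987) = 5.73·22.316015 = 127.870764 m
RLR: c = (6 − d² + 2cos(α−β) + 2d(sin α − sin β))/8 = -12.922864, |c| > 1 → infeasible
LRL: c = (6 − d² + 2cos(α−β) − 2d(sin α − sin β))/8 = -13.961166, |c| > 1 → infeasible
Shortest: LSR with L = 68.304463 m ≈ 68.3045 m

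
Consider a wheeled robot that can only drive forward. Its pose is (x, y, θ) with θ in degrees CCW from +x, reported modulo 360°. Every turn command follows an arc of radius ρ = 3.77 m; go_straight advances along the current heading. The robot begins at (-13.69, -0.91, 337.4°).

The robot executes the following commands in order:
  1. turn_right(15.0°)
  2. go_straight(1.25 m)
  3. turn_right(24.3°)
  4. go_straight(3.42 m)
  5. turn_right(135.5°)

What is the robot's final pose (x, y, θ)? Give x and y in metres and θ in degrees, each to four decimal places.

set_pose: (x, y, θ) = (-13.6900, -0.9100, 337.4000°), ρ = 3.77
turn_right(15.0°): centre at ρ to the right, rotate −15.0° → (-12.8385, -1.4036, 322.4000°)
go_straight(1.25): x += 1.25·cos θ, y += 1.25·sin θ → (-11.8482, -2.1663, 322.4000°)
turn_right(24.3°): centre at ρ to the right, rotate −24.3° → (-10.8228, -3.3775, 298.1000°)
go_straight(3.42): x += 3.42·cos θ, y += 3.42·sin θ → (-9.2120, -6.3943, 298.1000°)
turn_right(135.5°): centre at ρ to the right, rotate −135.5° → (-13.6650, -11.7675, 162.6000°)

(-13.6650, -11.7675, 162.6000°)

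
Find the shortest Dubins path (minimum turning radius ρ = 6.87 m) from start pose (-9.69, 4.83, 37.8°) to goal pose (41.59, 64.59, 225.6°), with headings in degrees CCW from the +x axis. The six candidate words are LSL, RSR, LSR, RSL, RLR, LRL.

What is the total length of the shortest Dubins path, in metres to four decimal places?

100.6254 m

Let ψ = atan2(Δy, Δx) = atan2(59.76, 51.28) = 49.3671° be the start→goal bearing.
Normalize: d = |goal − start| / ρ = 78.745768/6.87 = 11.462266, α = (θ_start − ψ) mod 360° = 348.4329° = 6.081301 rad, β = (θ_goal − ψ) mod 360° = 176.2329° = 3.075844 rad.
Common terms: sin α = -0.200516, cos α = 0.979690, sin β = 0.065702, cos β = -0.997839, cos(α−β) = -0.990748, d² = 131.383544. Work in radians in the unit-radius frame; every candidate has L = ρ·(t + p + q).
LSL: p² = 2 + d² − 2cos(α−β) + 2d(sin α − sin β) = 129.262125; p = √p² = 11.369350; φ = atan2(cos β − cos α, d + sin α − sin β) = -0.174824 rad; t = (φ − α) mod 2π = 0.027060 rad, q = (β − φ) mod 2π = 3.250668 rad → L = 6.87·(0.027060 + 11.369350 + 3.250668) = 6.87·14.647079 = 100.625430 m
RSR: p² = 2 + d² − 2cos(α−β) + 2d(sin β − sin α) = 141.467955; p = √p² = 11.894030; φ = atan2(cos α − cos β, d − sin α + sin β) = 0.167038 rad; t = (α − φ) mod 2π = 5.914263 rad, q = (φ − β) mod 2π = 3.374380 rad → L = 6.87·(5.914263 + 11.894030 + 3.374380) = 6.87·21.182672 = 145.524960 m
LSR: p² = d² − 2 + 2cos(α−β) + 2d(sin α + sin β) = 124.311490; p = √p² = 11.149506; φ = atan2(−cos α − cos β, d + sin α + sin β) − atan2(−2, p) = 0.179095 rad; t = (φ − α) mod 2π = 0.380979 rad, q = (φ − β) mod 2π = 3.386436 rad → L = 6.87·(0.380979 + 11.149506 + 3.386436) = 6.87·14.916922 = 102.479253 m
RSL: p² = d² − 2 + 2cos(α−β) − 2d(sin α + sin β) = 130.492607; p = √p² = 11.423336; φ = atan2(cos α + cos β, d − sin α − sin β) − atan2(2, p) = -0.174888 rad; t = (α − φ) mod 2π = 6.256189 rad, q = (β − φ) mod 2π = 3.250732 rad → L = 6.87·(6.256189 + 11.423336 + 3.250732) = 6.87·20.930257 = 143.790868 m
RLR: c = (6 − d² + 2cos(α−β) + 2d(sin α − sin β))/8 = -16.683494, |c| > 1 → infeasible
LRL: c = (6 − d² + 2cos(α−β) − 2d(sin α − sin β))/8 = -15.157766, |c| > 1 → infeasible
Shortest: LSL with L = 100.625430 m ≈ 100.6254 m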